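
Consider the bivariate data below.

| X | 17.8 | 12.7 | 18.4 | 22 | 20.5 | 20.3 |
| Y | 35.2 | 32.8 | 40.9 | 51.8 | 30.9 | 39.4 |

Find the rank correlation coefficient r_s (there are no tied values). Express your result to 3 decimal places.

0.371

Rank X: 2, 1, 3, 6, 5, 4
Rank Y: 3, 2, 5, 6, 1, 4
d = rank(X) − rank(Y): -1, -1, -2, 0, 4, 0; Σd² = 22
ρ = 1 − 6Σd² / [n(n²−1)] = 1 − 6×22 / (6×35) = 1 − 132/210 ≈ 0.371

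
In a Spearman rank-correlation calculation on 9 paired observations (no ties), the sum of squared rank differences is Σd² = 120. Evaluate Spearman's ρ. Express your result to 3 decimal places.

0.000

ρ = 1 − 6Σd² / [n(n²−1)] = 1 − 6×120 / (9×80)
  = 1 − 720/720 = 1 − 1.0000 ≈ 0.000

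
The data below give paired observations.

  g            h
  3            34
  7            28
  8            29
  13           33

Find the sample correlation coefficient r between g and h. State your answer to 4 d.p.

n = 4, Σg = 31, Σh = 124, Σg² = 291, Σh² = 3870, Σgh = 959
nΣgh − ΣgΣh = 3836 − 3844 = -8
nΣg² − (Σg)² = 1164 − 961 = 203; nΣh² − (Σh)² = 15480 − 15376 = 104
r = -8 / √(203 × 104) = -8 / 145.2997 ≈ -0.0551

-0.0551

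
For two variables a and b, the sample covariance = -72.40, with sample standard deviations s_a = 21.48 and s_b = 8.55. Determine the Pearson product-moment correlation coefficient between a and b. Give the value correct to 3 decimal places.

r = Cov(a,b) / (s_a · s_b) = -72.40 / (21.48 × 8.55)
  = -72.40 / 183.6540 ≈ -0.394

-0.394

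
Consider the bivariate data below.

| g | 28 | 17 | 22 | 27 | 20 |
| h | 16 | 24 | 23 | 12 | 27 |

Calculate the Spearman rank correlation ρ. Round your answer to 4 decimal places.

Rank g: 5, 1, 3, 4, 2
Rank h: 2, 4, 3, 1, 5
d = rank(g) − rank(h): 3, -3, 0, 3, -3; Σd² = 36
ρ = 1 − 6Σd² / [n(n²−1)] = 1 − 6×36 / (5×24) = 1 − 216/120 ≈ -0.8000

-0.8000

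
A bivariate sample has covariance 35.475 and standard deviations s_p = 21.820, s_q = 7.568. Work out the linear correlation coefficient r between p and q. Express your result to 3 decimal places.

r = Cov(p,q) / (s_p · s_q) = 35.475 / (21.820 × 7.568)
  = 35.475 / 165.1338 ≈ 0.215

0.215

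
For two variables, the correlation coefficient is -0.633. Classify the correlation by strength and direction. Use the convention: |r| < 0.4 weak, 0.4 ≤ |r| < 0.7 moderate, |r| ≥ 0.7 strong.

moderate negative

r = -0.633 < 0 so the relationship is negative.
|r| = 0.633, which falls in the moderate range.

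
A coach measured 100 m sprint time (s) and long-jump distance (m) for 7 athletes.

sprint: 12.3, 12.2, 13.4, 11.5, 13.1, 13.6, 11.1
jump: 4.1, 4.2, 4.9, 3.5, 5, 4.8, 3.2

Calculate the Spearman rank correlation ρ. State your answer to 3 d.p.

Rank sprint: 4, 3, 6, 2, 5, 7, 1
Rank jump: 3, 4, 6, 2, 7, 5, 1
d = rank(sprint) − rank(jump): 1, -1, 0, 0, -2, 2, 0; Σd² = 10
ρ = 1 − 6Σd² / [n(n²−1)] = 1 − 6×10 / (7×48) = 1 − 60/336 ≈ 0.821

0.821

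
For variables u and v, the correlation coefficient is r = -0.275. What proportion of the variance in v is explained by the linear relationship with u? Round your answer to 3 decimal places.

r² = (-0.275)² = 0.076

0.076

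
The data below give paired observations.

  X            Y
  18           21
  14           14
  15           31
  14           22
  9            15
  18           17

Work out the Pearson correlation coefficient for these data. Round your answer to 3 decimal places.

0.269

n = 6, ΣX = 88, ΣY = 120, ΣX² = 1346, ΣY² = 2596, ΣXY = 1788
nΣXY − ΣXΣY = 10728 − 10560 = 168
nΣX² − (ΣX)² = 8076 − 7744 = 332; nΣY² − (ΣY)² = 15576 − 14400 = 1176
r = 168 / √(332 × 1176) = 168 / 624.8456 ≈ 0.269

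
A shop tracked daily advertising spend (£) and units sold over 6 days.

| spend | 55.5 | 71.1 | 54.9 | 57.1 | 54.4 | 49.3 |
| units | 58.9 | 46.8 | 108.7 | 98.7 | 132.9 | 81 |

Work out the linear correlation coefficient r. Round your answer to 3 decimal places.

-0.543

n = 6, Σx = 342.3, Σy = 527, Σx² = 19799.73, Σy² = 51440.24, Σxy = 29422.89
nΣxy − ΣxΣy = 176537.34 − 180392.1 = -3854.76
nΣx² − (Σx)² = 118798.38 − 117169.29 = 1629.09; nΣy² − (Σy)² = 308641.44 − 277729 = 30912.44
r = -3854.76 / √(1629.09 × 30912.44) = -3854.76 / 7096.4179 ≈ -0.543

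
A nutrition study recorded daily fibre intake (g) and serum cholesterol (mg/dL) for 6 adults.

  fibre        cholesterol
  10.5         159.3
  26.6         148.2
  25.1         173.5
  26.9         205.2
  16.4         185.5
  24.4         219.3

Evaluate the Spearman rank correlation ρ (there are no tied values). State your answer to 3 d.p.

0.086

Rank fibre: 1, 5, 4, 6, 2, 3
Rank cholesterol: 2, 1, 3, 5, 4, 6
d = rank(fibre) − rank(cholesterol): -1, 4, 1, 1, -2, -3; Σd² = 32
ρ = 1 − 6Σd² / [n(n²−1)] = 1 − 6×32 / (6×35) = 1 − 192/210 ≈ 0.086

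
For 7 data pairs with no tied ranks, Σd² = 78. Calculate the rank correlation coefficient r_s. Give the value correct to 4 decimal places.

-0.3929

ρ = 1 − 6Σd² / [n(n²−1)] = 1 − 6×78 / (7×48)
  = 1 − 468/336 = 1 − 1.39286 ≈ -0.3929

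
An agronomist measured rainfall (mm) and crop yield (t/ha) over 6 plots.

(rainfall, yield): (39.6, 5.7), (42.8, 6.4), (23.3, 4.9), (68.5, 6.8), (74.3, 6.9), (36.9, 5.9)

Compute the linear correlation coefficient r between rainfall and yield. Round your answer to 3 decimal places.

n = 6, Σx = 285.4, Σy = 36.6, Σx² = 15517.24, Σy² = 226.12, Σxy = 1809.99
nΣxy − ΣxΣy = 10859.94 − 10445.64 = 414.3
nΣx² − (Σx)² = 93103.44 − 81453.16 = 11650.28; nΣy² − (Σy)² = 1356.72 − 1339.56 = 17.16
r = 414.3 / √(11650.28 × 17.16) = 414.3 / 447.1228 ≈ 0.927

0.927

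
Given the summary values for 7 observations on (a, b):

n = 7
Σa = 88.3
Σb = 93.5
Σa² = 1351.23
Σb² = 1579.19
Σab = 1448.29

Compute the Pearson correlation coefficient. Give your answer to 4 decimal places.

0.9601

r = (nΣab − ΣaΣb) / √[(nΣa² − (Σa)²)(nΣb² − (Σb)²)]
Numerator: 7×1448.29 − 88.3×93.5 = 1881.98
Denominator: √[(9458.61 − 7796.89)(11054.33 − 8742.25)] = √[1661.72 × 2312.08] = 1960.1096
r = 1881.98 / 1960.1096 ≈ 0.9601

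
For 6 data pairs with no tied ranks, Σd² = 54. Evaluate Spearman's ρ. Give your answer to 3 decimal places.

-0.543

ρ = 1 − 6Σd² / [n(n²−1)] = 1 − 6×54 / (6×35)
  = 1 − 324/210 = 1 − 1.5429 ≈ -0.543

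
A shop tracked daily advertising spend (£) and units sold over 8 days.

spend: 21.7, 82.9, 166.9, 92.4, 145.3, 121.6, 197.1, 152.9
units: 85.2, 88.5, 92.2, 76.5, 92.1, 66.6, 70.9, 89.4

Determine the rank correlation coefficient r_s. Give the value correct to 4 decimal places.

0.1905

Rank spend: 1, 2, 7, 3, 5, 4, 8, 6
Rank units: 4, 5, 8, 3, 7, 1, 2, 6
d = rank(spend) − rank(units): -3, -3, -1, 0, -2, 3, 6, 0; Σd² = 68
ρ = 1 − 6Σd² / [n(n²−1)] = 1 − 6×68 / (8×63) = 1 − 408/504 ≈ 0.1905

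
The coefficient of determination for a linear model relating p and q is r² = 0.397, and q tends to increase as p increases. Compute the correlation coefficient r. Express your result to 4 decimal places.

0.6301

|r| = √0.397 = 0.6301
The association is positive, so r = 0.6301.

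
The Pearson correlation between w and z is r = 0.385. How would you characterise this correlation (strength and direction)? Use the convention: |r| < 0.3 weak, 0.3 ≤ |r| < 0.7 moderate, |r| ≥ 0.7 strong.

moderate positive

r = 0.385 > 0 so the relationship is positive.
|r| = 0.385, which falls in the moderate range.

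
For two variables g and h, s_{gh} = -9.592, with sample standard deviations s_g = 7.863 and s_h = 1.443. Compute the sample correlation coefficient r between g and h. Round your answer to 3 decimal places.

r = Cov(g,h) / (s_g · s_h) = -9.592 / (7.863 × 1.443)
  = -9.592 / 11.3463 ≈ -0.845

-0.845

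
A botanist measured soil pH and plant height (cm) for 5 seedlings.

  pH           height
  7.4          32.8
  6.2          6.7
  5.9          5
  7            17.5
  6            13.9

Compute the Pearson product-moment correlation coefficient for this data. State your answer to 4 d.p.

0.8932

n = 5, Σx = 32.5, Σy = 75.9, Σx² = 213.01, Σy² = 1645.19, Σxy = 519.66
nΣxy − ΣxΣy = 2598.3 − 2466.75 = 131.55
nΣx² − (Σx)² = 1065.05 − 1056.25 = 8.8; nΣy² − (Σy)² = 8225.95 − 5760.81 = 2465.14
r = 131.55 / √(8.8 × 2465.14) = 131.55 / 147.2862 ≈ 0.8932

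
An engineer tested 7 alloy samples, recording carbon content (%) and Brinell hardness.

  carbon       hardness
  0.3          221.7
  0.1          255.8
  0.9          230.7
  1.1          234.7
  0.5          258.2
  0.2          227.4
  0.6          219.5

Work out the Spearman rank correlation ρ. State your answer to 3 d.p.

-0.071

Rank carbon: 3, 1, 6, 7, 4, 2, 5
Rank hardness: 2, 6, 4, 5, 7, 3, 1
d = rank(carbon) − rank(hardness): 1, -5, 2, 2, -3, -1, 4; Σd² = 60
ρ = 1 − 6Σd² / [n(n²−1)] = 1 − 6×60 / (7×48) = 1 − 360/336 ≈ -0.071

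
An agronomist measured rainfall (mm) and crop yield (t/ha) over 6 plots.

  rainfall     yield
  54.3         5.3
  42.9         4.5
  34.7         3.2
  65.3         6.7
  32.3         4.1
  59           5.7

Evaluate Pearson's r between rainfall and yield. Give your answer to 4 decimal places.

0.9503

n = 6, Σx = 288.5, Σy = 29.5, Σx² = 14781.37, Σy² = 152.77, Σxy = 1498.12
nΣxy − ΣxΣy = 8988.72 − 8510.75 = 477.97
nΣx² − (Σx)² = 88688.22 − 83232.25 = 5455.97; nΣy² − (Σy)² = 916.62 − 870.25 = 46.37
r = 477.97 / √(5455.97 × 46.37) = 477.97 / 502.9844 ≈ 0.9503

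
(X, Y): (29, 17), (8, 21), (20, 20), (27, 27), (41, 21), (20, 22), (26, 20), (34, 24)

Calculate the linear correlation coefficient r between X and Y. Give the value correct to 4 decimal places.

n = 8, ΣX = 205, ΣY = 172, ΣX² = 5947, ΣY² = 3760, ΣXY = 4427
nΣXY − ΣXΣY = 35416 − 35260 = 156
nΣX² − (ΣX)² = 47576 − 42025 = 5551; nΣY² − (ΣY)² = 30080 − 29584 = 496
r = 156 / √(5551 × 496) = 156 / 1659.3059 ≈ 0.0940

0.0940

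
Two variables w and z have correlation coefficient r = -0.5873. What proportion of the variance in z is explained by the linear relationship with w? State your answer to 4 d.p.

r² = (-0.5873)² = 0.3449

0.3449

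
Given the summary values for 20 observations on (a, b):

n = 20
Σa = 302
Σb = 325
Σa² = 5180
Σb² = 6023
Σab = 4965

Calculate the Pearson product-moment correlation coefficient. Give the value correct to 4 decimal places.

r = (nΣab − ΣaΣb) / √[(nΣa² − (Σa)²)(nΣb² − (Σb)²)]
Numerator: 20×4965 − 302×325 = 1150
Denominator: √[(103600 − 91204)(120460 − 105625)] = √[12396 × 14835] = 13560.7765
r = 1150 / 13560.7765 ≈ 0.0848

0.0848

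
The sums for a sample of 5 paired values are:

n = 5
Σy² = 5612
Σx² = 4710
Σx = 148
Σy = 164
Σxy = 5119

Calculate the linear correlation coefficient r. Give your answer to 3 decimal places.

r = (nΣxy − ΣxΣy) / √[(nΣx² − (Σx)²)(nΣy² − (Σy)²)]
Numerator: 5×5119 − 148×164 = 1323
Denominator: √[(23550 − 21904)(28060 − 26896)] = √[1646 × 1164] = 1384.1763
r = 1323 / 1384.1763 ≈ 0.956

0.956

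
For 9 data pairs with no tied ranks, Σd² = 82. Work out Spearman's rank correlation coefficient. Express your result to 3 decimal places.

0.317

ρ = 1 − 6Σd² / [n(n²−1)] = 1 − 6×82 / (9×80)
  = 1 − 492/720 = 1 − 0.6833 ≈ 0.317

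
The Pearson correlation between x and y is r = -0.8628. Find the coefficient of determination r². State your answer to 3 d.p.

r² = (-0.8628)² = 0.744

0.744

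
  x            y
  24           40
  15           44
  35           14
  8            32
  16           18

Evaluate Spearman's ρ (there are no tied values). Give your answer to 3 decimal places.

-0.500

Rank x: 4, 2, 5, 1, 3
Rank y: 4, 5, 1, 3, 2
d = rank(x) − rank(y): 0, -3, 4, -2, 1; Σd² = 30
ρ = 1 − 6Σd² / [n(n²−1)] = 1 − 6×30 / (5×24) = 1 − 180/120 ≈ -0.500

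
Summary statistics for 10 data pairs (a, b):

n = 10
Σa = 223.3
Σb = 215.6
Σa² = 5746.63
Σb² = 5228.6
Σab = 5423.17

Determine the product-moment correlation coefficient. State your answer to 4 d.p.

0.9166

r = (nΣab − ΣaΣb) / √[(nΣa² − (Σa)²)(nΣb² − (Σb)²)]
Numerator: 10×5423.17 − 223.3×215.6 = 6088.22
Denominator: √[(57466.3 − 49862.89)(52286 − 46483.36)] = √[7603.41 × 5802.64] = 6642.2775
r = 6088.22 / 6642.2775 ≈ 0.9166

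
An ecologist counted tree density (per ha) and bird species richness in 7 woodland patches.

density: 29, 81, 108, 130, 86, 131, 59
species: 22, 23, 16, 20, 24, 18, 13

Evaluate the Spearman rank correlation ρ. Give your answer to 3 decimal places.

Rank density: 1, 3, 5, 6, 4, 7, 2
Rank species: 5, 6, 2, 4, 7, 3, 1
d = rank(density) − rank(species): -4, -3, 3, 2, -3, 4, 1; Σd² = 64
ρ = 1 − 6Σd² / [n(n²−1)] = 1 − 6×64 / (7×48) = 1 − 384/336 ≈ -0.143

-0.143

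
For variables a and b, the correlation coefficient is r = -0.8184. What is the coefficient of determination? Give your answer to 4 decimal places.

0.6698

r² = (-0.8184)² = 0.6698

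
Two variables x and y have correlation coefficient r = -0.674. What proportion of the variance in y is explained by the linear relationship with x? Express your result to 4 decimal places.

r² = (-0.674)² = 0.4543

0.4543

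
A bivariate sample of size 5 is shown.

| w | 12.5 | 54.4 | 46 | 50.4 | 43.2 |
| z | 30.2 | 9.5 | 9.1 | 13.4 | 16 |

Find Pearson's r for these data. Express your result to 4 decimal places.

n = 5, Σw = 206.5, Σz = 78.2, Σw² = 9638.01, Σz² = 1520.66, Σwz = 2679.46
nΣwz − ΣwΣz = 13397.3 − 16148.3 = -2751
nΣw² − (Σw)² = 48190.05 − 42642.25 = 5547.8; nΣz² − (Σz)² = 7603.3 − 6115.24 = 1488.06
r = -2751 / √(5547.8 × 1488.06) = -2751 / 2873.2315 ≈ -0.9575

-0.9575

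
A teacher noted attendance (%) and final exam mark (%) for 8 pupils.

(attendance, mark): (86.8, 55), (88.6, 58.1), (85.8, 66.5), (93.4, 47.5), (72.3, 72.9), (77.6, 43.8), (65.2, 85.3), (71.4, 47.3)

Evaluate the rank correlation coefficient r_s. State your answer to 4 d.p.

Rank attendance: 6, 7, 5, 8, 3, 4, 1, 2
Rank mark: 4, 5, 6, 3, 7, 1, 8, 2
d = rank(attendance) − rank(mark): 2, 2, -1, 5, -4, 3, -7, 0; Σd² = 108
ρ = 1 − 6Σd² / [n(n²−1)] = 1 − 6×108 / (8×63) = 1 − 648/504 ≈ -0.2857

-0.2857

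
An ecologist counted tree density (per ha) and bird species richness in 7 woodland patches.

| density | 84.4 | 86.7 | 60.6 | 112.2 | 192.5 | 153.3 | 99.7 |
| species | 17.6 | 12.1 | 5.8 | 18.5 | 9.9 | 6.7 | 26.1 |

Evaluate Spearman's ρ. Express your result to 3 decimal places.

0.071

Rank density: 2, 3, 1, 5, 7, 6, 4
Rank species: 5, 4, 1, 6, 3, 2, 7
d = rank(density) − rank(species): -3, -1, 0, -1, 4, 4, -3; Σd² = 52
ρ = 1 − 6Σd² / [n(n²−1)] = 1 − 6×52 / (7×48) = 1 − 312/336 ≈ 0.071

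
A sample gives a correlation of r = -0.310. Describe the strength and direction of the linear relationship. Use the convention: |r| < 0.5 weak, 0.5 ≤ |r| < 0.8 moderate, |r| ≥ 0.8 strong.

r = -0.310 < 0 so the relationship is negative.
|r| = 0.310, which falls in the weak range.

weak negative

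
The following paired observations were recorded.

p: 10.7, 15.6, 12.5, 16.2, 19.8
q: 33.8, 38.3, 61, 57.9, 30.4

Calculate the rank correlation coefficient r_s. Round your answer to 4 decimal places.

Rank p: 1, 3, 2, 4, 5
Rank q: 2, 3, 5, 4, 1
d = rank(p) − rank(q): -1, 0, -3, 0, 4; Σd² = 26
ρ = 1 − 6Σd² / [n(n²−1)] = 1 − 6×26 / (5×24) = 1 − 156/120 ≈ -0.3000

-0.3000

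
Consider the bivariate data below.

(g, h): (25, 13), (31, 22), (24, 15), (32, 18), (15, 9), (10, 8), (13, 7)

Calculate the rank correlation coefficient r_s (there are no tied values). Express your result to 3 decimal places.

Rank g: 5, 6, 4, 7, 3, 1, 2
Rank h: 4, 7, 5, 6, 3, 2, 1
d = rank(g) − rank(h): 1, -1, -1, 1, 0, -1, 1; Σd² = 6
ρ = 1 − 6Σd² / [n(n²−1)] = 1 − 6×6 / (7×48) = 1 − 36/336 ≈ 0.893

0.893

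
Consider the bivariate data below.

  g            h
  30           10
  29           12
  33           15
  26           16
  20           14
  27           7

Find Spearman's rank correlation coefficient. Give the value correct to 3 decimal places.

-0.143

Rank g: 5, 4, 6, 2, 1, 3
Rank h: 2, 3, 5, 6, 4, 1
d = rank(g) − rank(h): 3, 1, 1, -4, -3, 2; Σd² = 40
ρ = 1 − 6Σd² / [n(n²−1)] = 1 − 6×40 / (6×35) = 1 − 240/210 ≈ -0.143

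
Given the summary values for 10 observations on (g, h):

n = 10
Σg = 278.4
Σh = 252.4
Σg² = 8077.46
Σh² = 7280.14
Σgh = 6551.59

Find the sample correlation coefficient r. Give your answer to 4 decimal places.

-0.8716

r = (nΣgh − ΣgΣh) / √[(nΣg² − (Σg)²)(nΣh² − (Σh)²)]
Numerator: 10×6551.59 − 278.4×252.4 = -4752.26
Denominator: √[(80774.6 − 77506.56)(72801.4 − 63705.76)] = √[3268.04 × 9095.64] = 5452.0561
r = -4752.26 / 5452.0561 ≈ -0.8716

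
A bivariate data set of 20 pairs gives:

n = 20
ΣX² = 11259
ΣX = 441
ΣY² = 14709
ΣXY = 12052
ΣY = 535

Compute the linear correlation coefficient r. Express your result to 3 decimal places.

0.327

r = (nΣXY − ΣXΣY) / √[(nΣX² − (ΣX)²)(nΣY² − (ΣY)²)]
Numerator: 20×12052 − 441×535 = 5105
Denominator: √[(225180 − 194481)(294180 − 286225)] = √[30699 × 7955] = 15627.2373
r = 5105 / 15627.2373 ≈ 0.327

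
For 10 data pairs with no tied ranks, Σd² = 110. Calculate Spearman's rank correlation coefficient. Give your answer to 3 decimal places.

ρ = 1 − 6Σd² / [n(n²−1)] = 1 − 6×110 / (10×99)
  = 1 − 660/990 = 1 − 0.6667 ≈ 0.333

0.333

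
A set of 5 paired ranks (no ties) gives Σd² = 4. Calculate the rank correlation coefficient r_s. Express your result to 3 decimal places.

ρ = 1 − 6Σd² / [n(n²−1)] = 1 − 6×4 / (5×24)
  = 1 − 24/120 = 1 − 0.2000 ≈ 0.800

0.800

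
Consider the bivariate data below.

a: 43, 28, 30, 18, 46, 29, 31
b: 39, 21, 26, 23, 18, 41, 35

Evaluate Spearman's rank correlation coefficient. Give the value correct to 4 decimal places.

0.0000

Rank a: 6, 2, 4, 1, 7, 3, 5
Rank b: 6, 2, 4, 3, 1, 7, 5
d = rank(a) − rank(b): 0, 0, 0, -2, 6, -4, 0; Σd² = 56
ρ = 1 − 6Σd² / [n(n²−1)] = 1 − 6×56 / (7×48) = 1 − 336/336 ≈ 0.0000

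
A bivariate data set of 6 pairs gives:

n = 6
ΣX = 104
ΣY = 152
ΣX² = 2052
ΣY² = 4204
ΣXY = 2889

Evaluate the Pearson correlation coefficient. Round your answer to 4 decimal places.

r = (nΣXY − ΣXΣY) / √[(nΣX² − (ΣX)²)(nΣY² − (ΣY)²)]
Numerator: 6×2889 − 104×152 = 1526
Denominator: √[(12312 − 10816)(25224 − 23104)] = √[1496 × 2120] = 1780.8762
r = 1526 / 1780.8762 ≈ 0.8569

0.8569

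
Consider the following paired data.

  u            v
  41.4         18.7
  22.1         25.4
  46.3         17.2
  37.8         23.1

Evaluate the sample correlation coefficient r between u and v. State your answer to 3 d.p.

n = 4, Σu = 147.6, Σv = 84.4, Σu² = 5774.9, Σv² = 1824.3, Σuv = 3005.06
nΣuv − ΣuΣv = 12020.24 − 12457.44 = -437.2
nΣu² − (Σu)² = 23099.6 − 21785.76 = 1313.84; nΣv² − (Σv)² = 7297.2 − 7123.36 = 173.84
r = -437.2 / √(1313.84 × 173.84) = -437.2 / 477.9100 ≈ -0.915

-0.915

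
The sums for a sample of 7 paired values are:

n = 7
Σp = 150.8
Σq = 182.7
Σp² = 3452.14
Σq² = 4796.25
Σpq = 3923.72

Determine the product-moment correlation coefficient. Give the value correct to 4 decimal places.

r = (nΣpq − ΣpΣq) / √[(nΣp² − (Σp)²)(nΣq² − (Σq)²)]
Numerator: 7×3923.72 − 150.8×182.7 = -85.12
Denominator: √[(24164.98 − 22740.64)(33573.75 − 33379.29)] = √[1424.34 × 194.46] = 526.2862
r = -85.12 / 526.2862 ≈ -0.1617

-0.1617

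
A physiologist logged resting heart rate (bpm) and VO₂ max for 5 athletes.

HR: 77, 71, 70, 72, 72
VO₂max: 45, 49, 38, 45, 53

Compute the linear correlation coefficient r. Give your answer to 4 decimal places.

0.1329

n = 5, Σx = 362, Σy = 230, Σx² = 26238, Σy² = 10704, Σxy = 16660
nΣxy − ΣxΣy = 83300 − 83260 = 40
nΣx² − (Σx)² = 131190 − 131044 = 146; nΣy² − (Σy)² = 53520 − 52900 = 620
r = 40 / √(146 × 620) = 40 / 300.8654 ≈ 0.1329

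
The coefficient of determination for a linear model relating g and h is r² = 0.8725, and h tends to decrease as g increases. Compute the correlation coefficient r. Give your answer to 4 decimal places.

|r| = √0.8725 = 0.9341
The association is negative, so r = −0.9341.

-0.9341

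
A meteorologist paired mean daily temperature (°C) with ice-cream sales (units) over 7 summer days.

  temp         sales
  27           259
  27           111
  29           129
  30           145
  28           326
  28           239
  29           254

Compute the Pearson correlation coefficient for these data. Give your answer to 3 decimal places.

-0.213

n = 7, Σx = 198, Σy = 1463, Σx² = 5608, Σy² = 344981, Σxy = 41267
nΣxy − ΣxΣy = 288869 − 289674 = -805
nΣx² − (Σx)² = 39256 − 39204 = 52; nΣy² − (Σy)² = 2414867 − 2140369 = 274498
r = -805 / √(52 × 274498) = -805 / 3778.0810 ≈ -0.213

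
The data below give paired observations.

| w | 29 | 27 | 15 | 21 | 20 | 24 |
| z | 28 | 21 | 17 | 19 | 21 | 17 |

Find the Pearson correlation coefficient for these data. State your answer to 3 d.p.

n = 6, Σw = 136, Σz = 123, Σw² = 3212, Σz² = 2605, Σwz = 2861
nΣwz − ΣwΣz = 17166 − 16728 = 438
nΣw² − (Σw)² = 19272 − 18496 = 776; nΣz² − (Σz)² = 15630 − 15129 = 501
r = 438 / √(776 × 501) = 438 / 623.5190 ≈ 0.702

0.702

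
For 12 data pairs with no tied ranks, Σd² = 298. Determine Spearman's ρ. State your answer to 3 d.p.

-0.042

ρ = 1 − 6Σd² / [n(n²−1)] = 1 − 6×298 / (12×143)
  = 1 − 1788/1716 = 1 − 1.0420 ≈ -0.042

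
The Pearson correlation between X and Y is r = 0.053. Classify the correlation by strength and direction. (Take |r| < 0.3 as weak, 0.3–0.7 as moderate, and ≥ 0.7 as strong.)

r = 0.053 > 0 so the relationship is positive.
|r| = 0.053, which falls in the weak range.

weak positive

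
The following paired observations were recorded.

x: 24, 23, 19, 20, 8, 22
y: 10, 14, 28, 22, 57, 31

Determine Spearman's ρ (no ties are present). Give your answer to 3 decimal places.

-0.829

Rank x: 6, 5, 2, 3, 1, 4
Rank y: 1, 2, 4, 3, 6, 5
d = rank(x) − rank(y): 5, 3, -2, 0, -5, -1; Σd² = 64
ρ = 1 − 6Σd² / [n(n²−1)] = 1 − 6×64 / (6×35) = 1 − 384/210 ≈ -0.829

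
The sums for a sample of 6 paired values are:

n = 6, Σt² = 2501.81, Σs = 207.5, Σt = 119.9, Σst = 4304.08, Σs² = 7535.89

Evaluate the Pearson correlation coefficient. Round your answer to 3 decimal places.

r = (nΣst − ΣsΣt) / √[(nΣs² − (Σs)²)(nΣt² − (Σt)²)]
Numerator: 6×4304.08 − 207.5×119.9 = 945.23
Denominator: √[(45215.34 − 43056.25)(15010.86 − 14376.01)] = √[2159.09 × 634.85] = 1170.7682
r = 945.23 / 1170.7682 ≈ 0.807

0.807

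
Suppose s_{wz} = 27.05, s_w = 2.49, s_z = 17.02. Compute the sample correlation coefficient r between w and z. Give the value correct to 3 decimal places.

r = Cov(w,z) / (s_w · s_z) = 27.05 / (2.49 × 17.02)
  = 27.05 / 42.3798 ≈ 0.638

0.638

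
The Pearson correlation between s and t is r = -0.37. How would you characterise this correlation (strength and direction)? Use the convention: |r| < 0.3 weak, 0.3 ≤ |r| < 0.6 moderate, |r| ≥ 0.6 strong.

moderate negative

r = -0.37 < 0 so the relationship is negative.
|r| = 0.37, which falls in the moderate range.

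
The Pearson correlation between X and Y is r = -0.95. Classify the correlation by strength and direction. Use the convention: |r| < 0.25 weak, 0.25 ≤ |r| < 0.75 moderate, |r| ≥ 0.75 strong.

r = -0.95 < 0 so the relationship is negative.
|r| = 0.95, which falls in the strong range.

strong negative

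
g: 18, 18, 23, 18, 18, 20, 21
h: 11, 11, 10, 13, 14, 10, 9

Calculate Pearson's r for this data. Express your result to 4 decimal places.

-0.6823

n = 7, Σg = 136, Σh = 78, Σg² = 2666, Σh² = 888, Σgh = 1501
nΣgh − ΣgΣh = 10507 − 10608 = -101
nΣg² − (Σg)² = 18662 − 18496 = 166; nΣh² − (Σh)² = 6216 − 6084 = 132
r = -101 / √(166 × 132) = -101 / 148.0270 ≈ -0.6823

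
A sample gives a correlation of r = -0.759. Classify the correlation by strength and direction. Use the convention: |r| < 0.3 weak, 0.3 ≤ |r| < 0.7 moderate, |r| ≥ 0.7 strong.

r = -0.759 < 0 so the relationship is negative.
|r| = 0.759, which falls in the strong range.

strong negative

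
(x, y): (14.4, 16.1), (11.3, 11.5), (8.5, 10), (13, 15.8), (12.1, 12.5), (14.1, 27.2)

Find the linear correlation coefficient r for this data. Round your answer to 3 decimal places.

0.713

n = 6, Σx = 73.4, Σy = 93.1, Σx² = 921.52, Σy² = 1637.19, Σxy = 1186.96
nΣxy − ΣxΣy = 7121.76 − 6833.54 = 288.22
nΣx² − (Σx)² = 5529.12 − 5387.56 = 141.56; nΣy² − (Σy)² = 9823.14 − 8667.61 = 1155.53
r = 288.22 / √(141.56 × 1155.53) = 288.22 / 404.4463 ≈ 0.713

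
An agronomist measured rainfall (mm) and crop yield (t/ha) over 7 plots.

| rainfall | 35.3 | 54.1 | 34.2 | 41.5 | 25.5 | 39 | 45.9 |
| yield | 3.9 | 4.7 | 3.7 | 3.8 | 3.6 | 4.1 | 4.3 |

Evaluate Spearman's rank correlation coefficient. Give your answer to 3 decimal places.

0.893

Rank rainfall: 3, 7, 2, 5, 1, 4, 6
Rank yield: 4, 7, 2, 3, 1, 5, 6
d = rank(rainfall) − rank(yield): -1, 0, 0, 2, 0, -1, 0; Σd² = 6
ρ = 1 − 6Σd² / [n(n²−1)] = 1 − 6×6 / (7×48) = 1 − 36/336 ≈ 0.893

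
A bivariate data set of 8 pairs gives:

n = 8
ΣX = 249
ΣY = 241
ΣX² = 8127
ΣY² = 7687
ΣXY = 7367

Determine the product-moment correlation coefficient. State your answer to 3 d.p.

-0.334

r = (nΣXY − ΣXΣY) / √[(nΣX² − (ΣX)²)(nΣY² − (ΣY)²)]
Numerator: 8×7367 − 249×241 = -1073
Denominator: √[(65016 − 62001)(61496 − 58081)] = √[3015 × 3415] = 3208.7731
r = -1073 / 3208.7731 ≈ -0.334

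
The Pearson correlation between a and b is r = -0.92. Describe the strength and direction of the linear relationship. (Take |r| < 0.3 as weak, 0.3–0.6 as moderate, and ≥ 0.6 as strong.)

r = -0.92 < 0 so the relationship is negative.
|r| = 0.92, which falls in the strong range.

strong negative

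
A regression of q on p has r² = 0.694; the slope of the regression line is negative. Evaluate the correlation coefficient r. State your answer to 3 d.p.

|r| = √0.694 = 0.833
The association is negative, so r = −0.833.

-0.833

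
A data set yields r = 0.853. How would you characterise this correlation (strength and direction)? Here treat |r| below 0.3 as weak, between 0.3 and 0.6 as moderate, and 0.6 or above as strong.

r = 0.853 > 0 so the relationship is positive.
|r| = 0.853, which falls in the strong range.

strong positive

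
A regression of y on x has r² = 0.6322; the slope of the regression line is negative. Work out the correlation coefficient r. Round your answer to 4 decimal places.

|r| = √0.6322 = 0.7951
The association is negative, so r = −0.7951.

-0.7951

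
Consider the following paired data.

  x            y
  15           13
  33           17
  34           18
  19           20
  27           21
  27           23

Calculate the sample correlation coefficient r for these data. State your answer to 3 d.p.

0.323

n = 6, Σx = 155, Σy = 112, Σx² = 4289, Σy² = 2152, Σxy = 2936
nΣxy − ΣxΣy = 17616 − 17360 = 256
nΣx² − (Σx)² = 25734 − 24025 = 1709; nΣy² − (Σy)² = 12912 − 12544 = 368
r = 256 / √(1709 × 368) = 256 / 793.0397 ≈ 0.323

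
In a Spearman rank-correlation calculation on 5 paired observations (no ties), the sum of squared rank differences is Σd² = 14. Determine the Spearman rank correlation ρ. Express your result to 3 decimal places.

0.300

ρ = 1 − 6Σd² / [n(n²−1)] = 1 − 6×14 / (5×24)
  = 1 − 84/120 = 1 − 0.7000 ≈ 0.300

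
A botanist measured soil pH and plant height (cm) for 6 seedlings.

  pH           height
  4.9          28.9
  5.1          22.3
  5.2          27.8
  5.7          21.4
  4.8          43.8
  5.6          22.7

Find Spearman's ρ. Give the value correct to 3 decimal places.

-0.829

Rank pH: 2, 3, 4, 6, 1, 5
Rank height: 5, 2, 4, 1, 6, 3
d = rank(pH) − rank(height): -3, 1, 0, 5, -5, 2; Σd² = 64
ρ = 1 − 6Σd² / [n(n²−1)] = 1 − 6×64 / (6×35) = 1 − 384/210 ≈ -0.829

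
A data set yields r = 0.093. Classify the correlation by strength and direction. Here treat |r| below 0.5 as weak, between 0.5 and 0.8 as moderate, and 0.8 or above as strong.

r = 0.093 > 0 so the relationship is positive.
|r| = 0.093, which falls in the weak range.

weak positive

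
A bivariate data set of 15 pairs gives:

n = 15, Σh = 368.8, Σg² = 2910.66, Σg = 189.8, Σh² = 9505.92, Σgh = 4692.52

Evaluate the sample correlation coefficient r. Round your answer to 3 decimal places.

0.055

r = (nΣgh − ΣgΣh) / √[(nΣg² − (Σg)²)(nΣh² − (Σh)²)]
Numerator: 15×4692.52 − 189.8×368.8 = 389.56
Denominator: √[(43659.9 − 36024.04)(142588.8 − 136013.44)] = √[7635.86 × 6575.36] = 7085.7977
r = 389.56 / 7085.7977 ≈ 0.055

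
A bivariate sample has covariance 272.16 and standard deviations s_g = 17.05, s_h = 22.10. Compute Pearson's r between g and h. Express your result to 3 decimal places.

0.722

r = Cov(g,h) / (s_g · s_h) = 272.16 / (17.05 × 22.10)
  = 272.16 / 376.8050 ≈ 0.722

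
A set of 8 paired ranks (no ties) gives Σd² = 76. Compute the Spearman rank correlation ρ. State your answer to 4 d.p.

ρ = 1 − 6Σd² / [n(n²−1)] = 1 − 6×76 / (8×63)
  = 1 − 456/504 = 1 − 0.90476 ≈ 0.0952

0.0952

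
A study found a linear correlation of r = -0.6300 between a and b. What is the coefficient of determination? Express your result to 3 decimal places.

r² = (-0.6300)² = 0.397

0.397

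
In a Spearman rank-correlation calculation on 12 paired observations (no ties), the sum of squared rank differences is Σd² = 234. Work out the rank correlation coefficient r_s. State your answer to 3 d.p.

0.182

ρ = 1 − 6Σd² / [n(n²−1)] = 1 − 6×234 / (12×143)
  = 1 − 1404/1716 = 1 − 0.8182 ≈ 0.182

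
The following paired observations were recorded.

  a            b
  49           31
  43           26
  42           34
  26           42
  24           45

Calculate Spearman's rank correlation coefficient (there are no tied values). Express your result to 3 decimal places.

-0.900

Rank a: 5, 4, 3, 2, 1
Rank b: 2, 1, 3, 4, 5
d = rank(a) − rank(b): 3, 3, 0, -2, -4; Σd² = 38
ρ = 1 − 6Σd² / [n(n²−1)] = 1 − 6×38 / (5×24) = 1 − 228/120 ≈ -0.900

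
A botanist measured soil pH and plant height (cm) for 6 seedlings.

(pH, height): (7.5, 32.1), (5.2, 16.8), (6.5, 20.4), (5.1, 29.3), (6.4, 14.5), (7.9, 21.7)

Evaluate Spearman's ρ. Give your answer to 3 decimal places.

Rank pH: 5, 2, 4, 1, 3, 6
Rank height: 6, 2, 3, 5, 1, 4
d = rank(pH) − rank(height): -1, 0, 1, -4, 2, 2; Σd² = 26
ρ = 1 − 6Σd² / [n(n²−1)] = 1 − 6×26 / (6×35) = 1 − 156/210 ≈ 0.257

0.257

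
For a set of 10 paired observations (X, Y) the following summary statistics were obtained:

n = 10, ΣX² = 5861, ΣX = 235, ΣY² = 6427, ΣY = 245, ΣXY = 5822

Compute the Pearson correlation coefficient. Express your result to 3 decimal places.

0.170

r = (nΣXY − ΣXΣY) / √[(nΣX² − (ΣX)²)(nΣY² − (ΣY)²)]
Numerator: 10×5822 − 235×245 = 645
Denominator: √[(58610 − 55225)(64270 − 60025)] = √[3385 × 4245] = 3790.6893
r = 645 / 3790.6893 ≈ 0.170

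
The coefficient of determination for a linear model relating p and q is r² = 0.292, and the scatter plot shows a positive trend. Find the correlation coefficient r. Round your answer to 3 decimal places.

|r| = √0.292 = 0.540
The association is positive, so r = 0.540.

0.540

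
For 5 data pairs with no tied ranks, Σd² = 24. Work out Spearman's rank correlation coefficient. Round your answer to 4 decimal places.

-0.2000

ρ = 1 − 6Σd² / [n(n²−1)] = 1 − 6×24 / (5×24)
  = 1 − 144/120 = 1 − 1.20000 ≈ -0.2000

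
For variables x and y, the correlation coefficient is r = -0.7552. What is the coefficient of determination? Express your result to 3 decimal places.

0.570

r² = (-0.7552)² = 0.570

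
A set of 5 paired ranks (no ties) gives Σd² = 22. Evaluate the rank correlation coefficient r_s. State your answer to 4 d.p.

ρ = 1 − 6Σd² / [n(n²−1)] = 1 − 6×22 / (5×24)
  = 1 − 132/120 = 1 − 1.10000 ≈ -0.1000

-0.1000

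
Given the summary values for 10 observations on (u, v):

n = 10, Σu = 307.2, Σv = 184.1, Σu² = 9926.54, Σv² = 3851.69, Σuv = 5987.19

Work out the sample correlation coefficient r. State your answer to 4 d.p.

r = (nΣuv − ΣuΣv) / √[(nΣu² − (Σu)²)(nΣv² − (Σv)²)]
Numerator: 10×5987.19 − 307.2×184.1 = 3316.38
Denominator: √[(99265.4 − 94371.84)(38516.9 − 33892.81)] = √[4893.56 × 4624.09] = 4756.9173
r = 3316.38 / 4756.9173 ≈ 0.6972

0.6972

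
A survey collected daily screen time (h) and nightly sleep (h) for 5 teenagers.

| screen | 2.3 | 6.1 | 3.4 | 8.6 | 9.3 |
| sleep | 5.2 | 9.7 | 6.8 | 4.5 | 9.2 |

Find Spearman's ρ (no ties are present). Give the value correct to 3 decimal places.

Rank screen: 1, 3, 2, 4, 5
Rank sleep: 2, 5, 3, 1, 4
d = rank(screen) − rank(sleep): -1, -2, -1, 3, 1; Σd² = 16
ρ = 1 − 6Σd² / [n(n²−1)] = 1 − 6×16 / (5×24) = 1 − 96/120 ≈ 0.200

0.200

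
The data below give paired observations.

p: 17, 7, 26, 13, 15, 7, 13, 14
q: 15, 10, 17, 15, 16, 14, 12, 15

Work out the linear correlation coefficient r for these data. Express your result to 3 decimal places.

n = 8, Σp = 112, Σq = 114, Σp² = 1822, Σq² = 1660, Σpq = 1666
nΣpq − ΣpΣq = 13328 − 12768 = 560
nΣp² − (Σp)² = 14576 − 12544 = 2032; nΣq² − (Σq)² = 13280 − 12996 = 284
r = 560 / √(2032 × 284) = 560 / 759.6631 ≈ 0.737

0.737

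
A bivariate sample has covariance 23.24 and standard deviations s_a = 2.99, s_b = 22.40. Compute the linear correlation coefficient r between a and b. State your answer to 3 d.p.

r = Cov(a,b) / (s_a · s_b) = 23.24 / (2.99 × 22.40)
  = 23.24 / 66.9760 ≈ 0.347

0.347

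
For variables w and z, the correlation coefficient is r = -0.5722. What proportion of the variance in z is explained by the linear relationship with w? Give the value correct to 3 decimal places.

0.327

r² = (-0.5722)² = 0.327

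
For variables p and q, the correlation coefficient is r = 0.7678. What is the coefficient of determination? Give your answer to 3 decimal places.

r² = (0.7678)² = 0.590

0.590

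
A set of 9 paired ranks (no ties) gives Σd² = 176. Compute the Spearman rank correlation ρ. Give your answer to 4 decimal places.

-0.4667

ρ = 1 − 6Σd² / [n(n²−1)] = 1 − 6×176 / (9×80)
  = 1 − 1056/720 = 1 − 1.46667 ≈ -0.4667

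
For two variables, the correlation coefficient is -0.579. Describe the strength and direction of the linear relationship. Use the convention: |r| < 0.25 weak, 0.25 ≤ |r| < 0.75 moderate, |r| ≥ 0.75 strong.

r = -0.579 < 0 so the relationship is negative.
|r| = 0.579, which falls in the moderate range.

moderate negative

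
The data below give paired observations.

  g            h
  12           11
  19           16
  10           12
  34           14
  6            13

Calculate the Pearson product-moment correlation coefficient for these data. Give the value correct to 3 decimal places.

0.482

n = 5, Σg = 81, Σh = 66, Σg² = 1797, Σh² = 886, Σgh = 1110
nΣgh − ΣgΣh = 5550 − 5346 = 204
nΣg² − (Σg)² = 8985 − 6561 = 2424; nΣh² − (Σh)² = 4430 − 4356 = 74
r = 204 / √(2424 × 74) = 204 / 423.5280 ≈ 0.482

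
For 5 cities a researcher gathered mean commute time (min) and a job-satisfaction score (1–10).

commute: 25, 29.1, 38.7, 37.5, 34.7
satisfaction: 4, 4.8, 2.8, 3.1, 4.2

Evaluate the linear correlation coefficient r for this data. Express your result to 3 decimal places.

n = 5, Σx = 165, Σy = 18.9, Σx² = 5579.84, Σy² = 74.13, Σxy = 610.03
nΣxy − ΣxΣy = 3050.15 − 3118.5 = -68.35
nΣx² − (Σx)² = 27899.2 − 27225 = 674.2; nΣy² − (Σy)² = 370.65 − 357.21 = 13.44
r = -68.35 / √(674.2 × 13.44) = -68.35 / 95.1906 ≈ -0.718

-0.718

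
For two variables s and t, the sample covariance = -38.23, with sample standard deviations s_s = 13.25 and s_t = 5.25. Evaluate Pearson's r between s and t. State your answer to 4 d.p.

r = Cov(s,t) / (s_s · s_t) = -38.23 / (13.25 × 5.25)
  = -38.23 / 69.5625 ≈ -0.5496

-0.5496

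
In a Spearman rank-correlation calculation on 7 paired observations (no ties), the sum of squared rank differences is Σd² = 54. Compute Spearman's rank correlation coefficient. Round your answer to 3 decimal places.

0.036

ρ = 1 − 6Σd² / [n(n²−1)] = 1 − 6×54 / (7×48)
  = 1 − 324/336 = 1 − 0.9643 ≈ 0.036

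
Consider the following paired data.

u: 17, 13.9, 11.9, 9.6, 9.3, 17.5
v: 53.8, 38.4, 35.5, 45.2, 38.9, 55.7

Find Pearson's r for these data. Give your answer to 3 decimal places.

n = 6, Σu = 79.2, Σv = 267.5, Σu² = 1108.72, Σv² = 12287.99, Σuv = 3641.25
nΣuv − ΣuΣv = 21847.5 − 21186 = 661.5
nΣu² − (Σu)² = 6652.32 − 6272.64 = 379.68; nΣv² − (Σv)² = 73727.94 − 71556.25 = 2171.69
r = 661.5 / √(379.68 × 2171.69) = 661.5 / 908.0458 ≈ 0.728

0.728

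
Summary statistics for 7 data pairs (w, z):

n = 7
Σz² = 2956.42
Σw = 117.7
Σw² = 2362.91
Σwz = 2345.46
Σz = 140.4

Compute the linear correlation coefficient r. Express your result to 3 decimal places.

-0.066

r = (nΣwz − ΣwΣz) / √[(nΣw² − (Σw)²)(nΣz² − (Σz)²)]
Numerator: 7×2345.46 − 117.7×140.4 = -106.86
Denominator: √[(16540.37 − 13853.29)(20694.94 − 19712.16)] = √[2687.08 × 982.78] = 1625.0565
r = -106.86 / 1625.0565 ≈ -0.066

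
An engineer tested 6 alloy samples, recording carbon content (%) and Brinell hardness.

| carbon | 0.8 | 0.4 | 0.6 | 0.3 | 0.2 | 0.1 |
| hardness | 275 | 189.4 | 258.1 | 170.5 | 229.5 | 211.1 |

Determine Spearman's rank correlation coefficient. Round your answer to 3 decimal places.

Rank carbon: 6, 4, 5, 3, 2, 1
Rank hardness: 6, 2, 5, 1, 4, 3
d = rank(carbon) − rank(hardness): 0, 2, 0, 2, -2, -2; Σd² = 16
ρ = 1 − 6Σd² / [n(n²−1)] = 1 − 6×16 / (6×35) = 1 − 96/210 ≈ 0.543

0.543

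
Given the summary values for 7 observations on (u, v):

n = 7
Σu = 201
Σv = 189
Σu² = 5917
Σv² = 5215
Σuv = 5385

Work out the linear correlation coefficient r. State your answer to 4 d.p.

r = (nΣuv − ΣuΣv) / √[(nΣu² − (Σu)²)(nΣv² − (Σv)²)]
Numerator: 7×5385 − 201×189 = -294
Denominator: √[(41419 − 40401)(36505 − 35721)] = √[1018 × 784] = 893.3711
r = -294 / 893.3711 ≈ -0.3291

-0.3291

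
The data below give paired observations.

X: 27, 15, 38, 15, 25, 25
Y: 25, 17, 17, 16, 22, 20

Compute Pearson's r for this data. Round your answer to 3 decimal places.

n = 6, ΣX = 145, ΣY = 117, ΣX² = 3873, ΣY² = 2343, ΣXY = 2866
nΣXY − ΣXΣY = 17196 − 16965 = 231
nΣX² − (ΣX)² = 23238 − 21025 = 2213; nΣY² − (ΣY)² = 14058 − 13689 = 369
r = 231 / √(2213 × 369) = 231 / 903.6576 ≈ 0.256

0.256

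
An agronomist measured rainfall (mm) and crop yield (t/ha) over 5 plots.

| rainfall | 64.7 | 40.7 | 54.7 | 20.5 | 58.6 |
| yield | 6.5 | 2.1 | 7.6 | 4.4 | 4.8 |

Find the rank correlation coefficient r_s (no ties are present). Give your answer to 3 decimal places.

Rank rainfall: 5, 2, 3, 1, 4
Rank yield: 4, 1, 5, 2, 3
d = rank(rainfall) − rank(yield): 1, 1, -2, -1, 1; Σd² = 8
ρ = 1 − 6Σd² / [n(n²−1)] = 1 − 6×8 / (5×24) = 1 − 48/120 ≈ 0.600

0.600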